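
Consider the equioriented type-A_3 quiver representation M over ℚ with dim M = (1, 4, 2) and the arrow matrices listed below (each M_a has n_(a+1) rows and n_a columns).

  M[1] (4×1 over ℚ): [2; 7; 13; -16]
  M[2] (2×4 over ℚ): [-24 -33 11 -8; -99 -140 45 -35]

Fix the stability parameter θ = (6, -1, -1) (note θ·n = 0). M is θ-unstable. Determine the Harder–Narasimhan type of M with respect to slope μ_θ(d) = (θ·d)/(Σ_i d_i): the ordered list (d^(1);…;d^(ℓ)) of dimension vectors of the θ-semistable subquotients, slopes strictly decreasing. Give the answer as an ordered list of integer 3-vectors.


Barcode: M ≅ I[1,3], I[2,2]^2, I[2,3]. HN layers by μ_θ (2 steps, strictly decreasing):
  μ^(1)=4/3; μ^(2)=-1

((1, 1, 1); (0, 3, 1))


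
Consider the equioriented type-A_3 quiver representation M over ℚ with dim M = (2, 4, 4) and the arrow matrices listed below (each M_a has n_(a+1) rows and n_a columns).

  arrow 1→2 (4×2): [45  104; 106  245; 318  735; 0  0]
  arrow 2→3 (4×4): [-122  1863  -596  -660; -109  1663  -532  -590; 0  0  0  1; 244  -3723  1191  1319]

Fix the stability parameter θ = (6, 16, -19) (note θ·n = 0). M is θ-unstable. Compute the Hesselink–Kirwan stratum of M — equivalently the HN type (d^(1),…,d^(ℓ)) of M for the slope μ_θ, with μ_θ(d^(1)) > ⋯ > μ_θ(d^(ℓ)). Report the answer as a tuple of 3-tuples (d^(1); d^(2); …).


Via rank(M_{q-1}∘⋯∘M_p): M ≅ I[1,3]^2, I[2,3]^2.
μ_θ-semistable layers: μ^(1)=1; μ^(2)=-3/2

((2, 2, 2); (0, 2, 2))


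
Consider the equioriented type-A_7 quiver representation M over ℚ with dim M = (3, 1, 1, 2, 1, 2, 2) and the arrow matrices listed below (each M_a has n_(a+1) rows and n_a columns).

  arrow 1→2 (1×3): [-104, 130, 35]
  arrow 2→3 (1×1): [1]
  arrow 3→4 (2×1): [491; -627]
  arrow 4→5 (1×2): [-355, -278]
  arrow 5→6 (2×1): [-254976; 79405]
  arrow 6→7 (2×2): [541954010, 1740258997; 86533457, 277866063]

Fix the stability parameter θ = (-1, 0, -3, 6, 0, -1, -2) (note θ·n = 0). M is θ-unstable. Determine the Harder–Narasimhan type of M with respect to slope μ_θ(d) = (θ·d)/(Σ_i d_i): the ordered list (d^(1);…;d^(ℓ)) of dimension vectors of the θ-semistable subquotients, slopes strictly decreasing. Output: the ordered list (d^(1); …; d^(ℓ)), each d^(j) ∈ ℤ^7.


Via rank(M_{q-1}∘⋯∘M_p): M ≅ I[1,1]^2, I[1,7], I[4,4], I[6,7].
μ_θ-semistable layers: μ^(1)=6; μ^(2)=3/4; μ^(3)=-1; μ^(4)=-4/3; μ^(5)=-3/2

((0, 0, 0, 1, 0, 0, 0); (0, 0, 0, 1, 1, 1, 1); (2, 0, 0, 0, 0, 0, 0); (1, 1, 1, 0, 0, 0, 0); (0, 0, 0, 0, 0, 1, 1))


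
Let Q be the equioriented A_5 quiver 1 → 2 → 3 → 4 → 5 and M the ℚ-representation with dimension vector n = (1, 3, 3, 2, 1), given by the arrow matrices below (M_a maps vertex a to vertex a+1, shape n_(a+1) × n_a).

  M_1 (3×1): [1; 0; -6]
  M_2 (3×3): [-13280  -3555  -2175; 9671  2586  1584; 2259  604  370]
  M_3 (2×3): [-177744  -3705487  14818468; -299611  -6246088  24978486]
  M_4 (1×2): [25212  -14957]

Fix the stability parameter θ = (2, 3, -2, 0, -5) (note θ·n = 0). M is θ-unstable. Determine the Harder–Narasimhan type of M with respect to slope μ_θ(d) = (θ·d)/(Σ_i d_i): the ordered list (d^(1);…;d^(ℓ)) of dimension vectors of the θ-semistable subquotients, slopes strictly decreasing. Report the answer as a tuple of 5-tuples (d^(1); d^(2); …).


Interval decomposition of M: I[1,4], I[2,2], I[2,5], I[3,3].
HN type (ℓ=4): μ^(1)=3; μ^(2)=3/4; μ^(3)=-1; μ^(4)=-2

((0, 1, 0, 0, 0); (1, 1, 1, 1, 0); (0, 1, 1, 1, 1); (0, 0, 1, 0, 0))


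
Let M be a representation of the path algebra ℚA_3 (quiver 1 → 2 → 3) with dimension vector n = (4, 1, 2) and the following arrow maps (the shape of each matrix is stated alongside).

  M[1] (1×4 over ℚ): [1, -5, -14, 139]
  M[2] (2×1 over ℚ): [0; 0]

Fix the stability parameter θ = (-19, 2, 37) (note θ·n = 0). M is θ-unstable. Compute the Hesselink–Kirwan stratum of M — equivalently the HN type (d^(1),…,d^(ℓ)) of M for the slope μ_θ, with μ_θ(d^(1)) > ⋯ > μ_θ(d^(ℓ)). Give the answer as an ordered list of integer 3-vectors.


Interval decomposition of M: I[1,1]^3, I[1,2], I[3,3]^2.
HN type (ℓ=3): μ^(1)=37; μ^(2)=2; μ^(3)=-19

((0, 0, 2); (0, 1, 0); (4, 0, 0))


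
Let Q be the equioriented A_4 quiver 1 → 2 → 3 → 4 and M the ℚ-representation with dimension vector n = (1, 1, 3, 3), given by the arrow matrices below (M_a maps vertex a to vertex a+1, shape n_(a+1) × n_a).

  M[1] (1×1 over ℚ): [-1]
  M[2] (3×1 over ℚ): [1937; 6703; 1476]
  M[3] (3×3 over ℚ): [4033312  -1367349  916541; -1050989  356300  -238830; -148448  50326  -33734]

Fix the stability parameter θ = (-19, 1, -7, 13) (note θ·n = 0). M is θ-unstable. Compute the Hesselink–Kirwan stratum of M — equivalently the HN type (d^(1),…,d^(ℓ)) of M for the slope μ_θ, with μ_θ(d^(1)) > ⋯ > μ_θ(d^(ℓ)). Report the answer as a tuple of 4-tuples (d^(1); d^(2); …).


Via rank(M_{q-1}∘⋯∘M_p): M ≅ I[1,4], I[3,3], I[3,4], I[4,4].
μ_θ-semistable layers: μ^(1)=13; μ^(2)=-3; μ^(3)=-7; μ^(4)=-19

((0, 0, 0, 3); (0, 1, 1, 0); (0, 0, 2, 0); (1, 0, 0, 0))


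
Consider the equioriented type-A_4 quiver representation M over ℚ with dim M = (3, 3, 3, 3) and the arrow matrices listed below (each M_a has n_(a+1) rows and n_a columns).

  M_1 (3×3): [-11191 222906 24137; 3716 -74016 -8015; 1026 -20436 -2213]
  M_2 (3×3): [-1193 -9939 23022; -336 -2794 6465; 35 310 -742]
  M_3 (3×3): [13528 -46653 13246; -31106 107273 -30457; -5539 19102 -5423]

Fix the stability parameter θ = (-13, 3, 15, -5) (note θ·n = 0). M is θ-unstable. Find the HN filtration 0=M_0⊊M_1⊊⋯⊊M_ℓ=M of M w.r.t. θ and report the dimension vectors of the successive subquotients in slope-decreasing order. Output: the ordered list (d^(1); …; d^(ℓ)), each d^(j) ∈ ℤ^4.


Barcode: M ≅ I[1,1], I[1,4]^2, I[2,4]. HN layers by μ_θ (3 steps, strictly decreasing):
  μ^(1)=5; μ^(2)=3; μ^(3)=-13

((0, 0, 3, 3); (0, 3, 0, 0); (3, 0, 0, 0))


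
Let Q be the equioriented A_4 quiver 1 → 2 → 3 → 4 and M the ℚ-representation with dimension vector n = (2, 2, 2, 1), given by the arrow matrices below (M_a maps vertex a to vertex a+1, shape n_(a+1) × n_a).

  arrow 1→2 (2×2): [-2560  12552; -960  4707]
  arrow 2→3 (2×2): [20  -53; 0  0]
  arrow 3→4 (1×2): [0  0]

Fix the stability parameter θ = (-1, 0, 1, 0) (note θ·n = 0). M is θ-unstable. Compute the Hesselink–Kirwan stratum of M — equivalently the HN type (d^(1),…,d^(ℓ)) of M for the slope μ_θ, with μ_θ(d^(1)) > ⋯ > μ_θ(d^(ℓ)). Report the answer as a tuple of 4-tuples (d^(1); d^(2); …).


Interval decomposition of M: I[1,1], I[1,3], I[2,2], I[3,3], I[4,4].
HN type (ℓ=3): μ^(1)=1; μ^(2)=0; μ^(3)=-1

((0, 0, 2, 0); (0, 2, 0, 1); (2, 0, 0, 0))


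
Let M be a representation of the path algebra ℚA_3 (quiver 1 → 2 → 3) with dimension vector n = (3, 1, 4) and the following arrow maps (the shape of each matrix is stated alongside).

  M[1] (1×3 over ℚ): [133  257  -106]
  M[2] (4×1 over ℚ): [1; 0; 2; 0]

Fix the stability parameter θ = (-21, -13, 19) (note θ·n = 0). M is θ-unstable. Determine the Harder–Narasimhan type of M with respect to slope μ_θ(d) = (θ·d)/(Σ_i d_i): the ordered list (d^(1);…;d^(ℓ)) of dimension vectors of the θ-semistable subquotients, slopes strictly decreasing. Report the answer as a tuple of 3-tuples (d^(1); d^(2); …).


Interval decomposition of M: I[1,1]^2, I[1,3], I[3,3]^3.
HN type (ℓ=3): μ^(1)=19; μ^(2)=-13; μ^(3)=-21

((0, 0, 4); (0, 1, 0); (3, 0, 0))


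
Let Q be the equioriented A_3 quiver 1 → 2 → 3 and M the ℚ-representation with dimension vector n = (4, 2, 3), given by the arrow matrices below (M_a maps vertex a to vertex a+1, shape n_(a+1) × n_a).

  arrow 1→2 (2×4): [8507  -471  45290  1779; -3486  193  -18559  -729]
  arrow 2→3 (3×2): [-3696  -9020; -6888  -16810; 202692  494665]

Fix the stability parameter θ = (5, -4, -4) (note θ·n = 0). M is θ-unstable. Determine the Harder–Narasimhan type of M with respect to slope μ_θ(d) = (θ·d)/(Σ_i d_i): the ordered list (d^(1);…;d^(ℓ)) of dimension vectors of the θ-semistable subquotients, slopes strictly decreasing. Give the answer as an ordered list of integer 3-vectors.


Via rank(M_{q-1}∘⋯∘M_p): M ≅ I[1,1]^2, I[1,2], I[1,3], I[3,3]^2.
μ_θ-semistable layers: μ^(1)=5; μ^(2)=1/2; μ^(3)=-1; μ^(4)=-4

((2, 0, 0); (1, 1, 0); (1, 1, 1); (0, 0, 2))


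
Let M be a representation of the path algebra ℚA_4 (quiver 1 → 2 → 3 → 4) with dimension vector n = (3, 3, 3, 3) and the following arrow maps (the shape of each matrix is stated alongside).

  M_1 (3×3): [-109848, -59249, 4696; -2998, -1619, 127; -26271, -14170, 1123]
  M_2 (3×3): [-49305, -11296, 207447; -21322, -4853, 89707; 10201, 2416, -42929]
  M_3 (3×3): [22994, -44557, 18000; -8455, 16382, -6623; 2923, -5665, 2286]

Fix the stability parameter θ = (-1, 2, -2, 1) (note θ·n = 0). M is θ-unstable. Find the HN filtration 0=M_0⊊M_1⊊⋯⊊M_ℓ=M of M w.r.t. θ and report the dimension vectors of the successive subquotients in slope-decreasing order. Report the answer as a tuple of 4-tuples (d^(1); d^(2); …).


Barcode: M ≅ I[1,4]^3. HN layers by μ_θ (3 steps, strictly decreasing):
  μ^(1)=1; μ^(2)=0; μ^(3)=-1

((0, 0, 0, 3); (0, 3, 3, 0); (3, 0, 0, 0))


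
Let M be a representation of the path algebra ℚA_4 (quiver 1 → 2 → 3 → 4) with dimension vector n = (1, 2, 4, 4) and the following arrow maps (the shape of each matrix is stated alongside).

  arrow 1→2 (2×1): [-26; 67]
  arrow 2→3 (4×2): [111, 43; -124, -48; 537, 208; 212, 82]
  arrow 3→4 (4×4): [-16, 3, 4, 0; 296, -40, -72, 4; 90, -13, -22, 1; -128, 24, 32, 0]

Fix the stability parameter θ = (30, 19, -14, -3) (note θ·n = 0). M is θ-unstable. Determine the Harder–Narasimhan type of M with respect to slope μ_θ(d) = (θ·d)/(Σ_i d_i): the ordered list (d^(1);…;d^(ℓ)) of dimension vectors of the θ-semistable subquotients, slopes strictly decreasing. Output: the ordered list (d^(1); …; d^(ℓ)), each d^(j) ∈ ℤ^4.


Via rank(M_{q-1}∘⋯∘M_p): M ≅ I[1,3], I[2,3], I[3,4]^2, I[4,4]^2.
μ_θ-semistable layers: μ^(1)=35/3; μ^(2)=5/2; μ^(3)=-3; μ^(4)=-14

((1, 1, 1, 0); (0, 1, 1, 0); (0, 0, 0, 4); (0, 0, 2, 0))


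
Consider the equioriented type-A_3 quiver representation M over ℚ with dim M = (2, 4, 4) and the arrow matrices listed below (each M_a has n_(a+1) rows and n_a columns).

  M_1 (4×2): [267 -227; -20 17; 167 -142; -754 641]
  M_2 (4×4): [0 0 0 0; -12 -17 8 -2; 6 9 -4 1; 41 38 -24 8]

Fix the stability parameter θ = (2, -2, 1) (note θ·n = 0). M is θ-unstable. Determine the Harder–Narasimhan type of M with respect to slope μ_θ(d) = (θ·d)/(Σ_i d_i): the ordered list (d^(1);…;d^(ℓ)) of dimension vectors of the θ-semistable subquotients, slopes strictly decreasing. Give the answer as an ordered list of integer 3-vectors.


Interval decomposition of M: I[1,3]^2, I[2,2], I[2,3], I[3,3].
HN type (ℓ=3): μ^(1)=1; μ^(2)=0; μ^(3)=-2

((0, 0, 4); (2, 2, 0); (0, 2, 0))


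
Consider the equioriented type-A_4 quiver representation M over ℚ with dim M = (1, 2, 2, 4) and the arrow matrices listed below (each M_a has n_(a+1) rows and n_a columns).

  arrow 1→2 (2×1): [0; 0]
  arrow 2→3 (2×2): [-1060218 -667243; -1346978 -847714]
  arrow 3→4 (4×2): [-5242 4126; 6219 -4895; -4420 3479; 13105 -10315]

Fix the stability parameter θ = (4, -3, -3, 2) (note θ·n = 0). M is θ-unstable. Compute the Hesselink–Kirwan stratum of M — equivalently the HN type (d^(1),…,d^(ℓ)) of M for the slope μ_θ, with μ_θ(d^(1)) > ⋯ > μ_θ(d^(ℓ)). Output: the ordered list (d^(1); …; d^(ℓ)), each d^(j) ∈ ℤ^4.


Interval decomposition of M: I[1,1], I[2,4]^2, I[4,4]^2.
HN type (ℓ=3): μ^(1)=4; μ^(2)=2; μ^(3)=-3

((1, 0, 0, 0); (0, 0, 0, 4); (0, 2, 2, 0))


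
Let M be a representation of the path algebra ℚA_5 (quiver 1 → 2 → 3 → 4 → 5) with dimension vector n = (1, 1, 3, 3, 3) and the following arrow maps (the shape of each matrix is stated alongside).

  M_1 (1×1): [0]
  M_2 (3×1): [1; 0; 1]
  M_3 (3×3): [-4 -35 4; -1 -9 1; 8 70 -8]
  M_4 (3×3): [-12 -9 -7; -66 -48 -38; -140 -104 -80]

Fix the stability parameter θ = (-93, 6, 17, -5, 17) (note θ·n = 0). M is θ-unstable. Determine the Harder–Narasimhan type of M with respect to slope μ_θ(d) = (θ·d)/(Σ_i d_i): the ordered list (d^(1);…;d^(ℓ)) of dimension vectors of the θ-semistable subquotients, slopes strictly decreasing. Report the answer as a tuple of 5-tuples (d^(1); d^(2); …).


Via rank(M_{q-1}∘⋯∘M_p): M ≅ I[1,1], I[2,3], I[3,5]^2, I[4,5].
μ_θ-semistable layers: μ^(1)=17; μ^(2)=6; μ^(3)=-5; μ^(4)=-93

((0, 0, 1, 0, 3); (0, 1, 2, 2, 0); (0, 0, 0, 1, 0); (1, 0, 0, 0, 0))


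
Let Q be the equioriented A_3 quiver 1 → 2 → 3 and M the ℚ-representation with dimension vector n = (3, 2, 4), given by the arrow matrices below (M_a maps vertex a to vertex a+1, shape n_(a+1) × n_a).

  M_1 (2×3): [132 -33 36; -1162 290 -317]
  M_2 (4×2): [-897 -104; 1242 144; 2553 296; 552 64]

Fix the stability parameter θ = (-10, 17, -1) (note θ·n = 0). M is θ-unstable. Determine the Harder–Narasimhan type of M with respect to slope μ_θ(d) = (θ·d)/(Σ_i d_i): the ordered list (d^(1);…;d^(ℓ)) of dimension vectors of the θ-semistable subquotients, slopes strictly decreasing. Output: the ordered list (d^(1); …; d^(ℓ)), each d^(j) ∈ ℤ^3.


Via rank(M_{q-1}∘⋯∘M_p): M ≅ I[1,1], I[1,2], I[1,3], I[3,3]^3.
μ_θ-semistable layers: μ^(1)=17; μ^(2)=8; μ^(3)=-1; μ^(4)=-10

((0, 1, 0); (0, 1, 1); (0, 0, 3); (3, 0, 0))


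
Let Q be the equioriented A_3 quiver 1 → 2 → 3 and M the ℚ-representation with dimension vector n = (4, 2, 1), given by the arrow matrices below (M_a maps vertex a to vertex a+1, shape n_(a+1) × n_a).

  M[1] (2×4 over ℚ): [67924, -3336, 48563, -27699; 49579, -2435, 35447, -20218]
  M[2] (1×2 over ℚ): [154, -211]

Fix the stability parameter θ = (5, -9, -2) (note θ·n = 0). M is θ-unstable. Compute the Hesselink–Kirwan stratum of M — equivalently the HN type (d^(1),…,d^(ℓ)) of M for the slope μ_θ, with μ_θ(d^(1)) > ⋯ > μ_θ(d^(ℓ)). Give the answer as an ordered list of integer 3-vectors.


Interval decomposition of M: I[1,1]^2, I[1,2], I[1,3].
HN type (ℓ=2): μ^(1)=5; μ^(2)=-2

((2, 0, 0); (2, 2, 1))


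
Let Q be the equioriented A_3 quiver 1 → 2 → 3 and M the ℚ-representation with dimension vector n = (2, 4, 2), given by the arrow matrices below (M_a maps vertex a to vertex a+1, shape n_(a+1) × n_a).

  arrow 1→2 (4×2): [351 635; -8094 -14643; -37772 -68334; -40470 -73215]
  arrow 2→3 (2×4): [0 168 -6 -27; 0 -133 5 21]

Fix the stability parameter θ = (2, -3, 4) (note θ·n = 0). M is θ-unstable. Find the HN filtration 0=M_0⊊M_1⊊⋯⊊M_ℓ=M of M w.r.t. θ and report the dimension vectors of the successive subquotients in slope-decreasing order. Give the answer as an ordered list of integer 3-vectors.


Via rank(M_{q-1}∘⋯∘M_p): M ≅ I[1,2], I[1,3], I[2,2], I[2,3].
μ_θ-semistable layers: μ^(1)=4; μ^(2)=-1/2; μ^(3)=-3

((0, 0, 2); (2, 2, 0); (0, 2, 0))


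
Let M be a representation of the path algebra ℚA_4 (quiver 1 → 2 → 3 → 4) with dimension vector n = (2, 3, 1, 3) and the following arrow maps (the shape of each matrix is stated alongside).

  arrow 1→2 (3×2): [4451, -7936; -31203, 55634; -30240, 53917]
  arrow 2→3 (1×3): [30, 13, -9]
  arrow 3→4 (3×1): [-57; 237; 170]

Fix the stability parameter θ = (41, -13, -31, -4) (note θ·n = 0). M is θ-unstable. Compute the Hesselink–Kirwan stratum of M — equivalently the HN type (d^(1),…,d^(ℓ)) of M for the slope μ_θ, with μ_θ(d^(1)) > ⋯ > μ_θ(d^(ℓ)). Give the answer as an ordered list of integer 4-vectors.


Barcode: M ≅ I[1,2], I[1,4], I[2,2], I[4,4]^2. HN layers by μ_θ (4 steps, strictly decreasing):
  μ^(1)=14; μ^(2)=-7/4; μ^(3)=-4; μ^(4)=-13

((1, 1, 0, 0); (1, 1, 1, 1); (0, 0, 0, 2); (0, 1, 0, 0))


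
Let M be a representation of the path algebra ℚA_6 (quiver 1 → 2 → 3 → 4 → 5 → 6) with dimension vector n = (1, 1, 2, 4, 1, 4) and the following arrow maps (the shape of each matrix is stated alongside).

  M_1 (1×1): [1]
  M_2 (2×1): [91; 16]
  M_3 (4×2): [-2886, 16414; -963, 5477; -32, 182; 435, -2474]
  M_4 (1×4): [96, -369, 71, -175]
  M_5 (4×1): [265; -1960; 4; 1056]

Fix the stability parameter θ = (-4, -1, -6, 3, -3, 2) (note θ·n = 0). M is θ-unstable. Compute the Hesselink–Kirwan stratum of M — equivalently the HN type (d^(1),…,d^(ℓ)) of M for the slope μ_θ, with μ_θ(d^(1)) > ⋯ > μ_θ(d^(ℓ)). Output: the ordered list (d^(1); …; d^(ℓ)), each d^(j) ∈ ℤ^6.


Interval decomposition of M: I[1,6], I[3,4], I[4,4]^2, I[6,6]^3.
HN type (ℓ=6): μ^(1)=3; μ^(2)=2; μ^(3)=0; μ^(4)=-7/2; μ^(5)=-4; μ^(6)=-6

((0, 0, 0, 3, 0, 0); (0, 0, 0, 0, 0, 4); (0, 0, 0, 1, 1, 0); (0, 1, 1, 0, 0, 0); (1, 0, 0, 0, 0, 0); (0, 0, 1, 0, 0, 0))


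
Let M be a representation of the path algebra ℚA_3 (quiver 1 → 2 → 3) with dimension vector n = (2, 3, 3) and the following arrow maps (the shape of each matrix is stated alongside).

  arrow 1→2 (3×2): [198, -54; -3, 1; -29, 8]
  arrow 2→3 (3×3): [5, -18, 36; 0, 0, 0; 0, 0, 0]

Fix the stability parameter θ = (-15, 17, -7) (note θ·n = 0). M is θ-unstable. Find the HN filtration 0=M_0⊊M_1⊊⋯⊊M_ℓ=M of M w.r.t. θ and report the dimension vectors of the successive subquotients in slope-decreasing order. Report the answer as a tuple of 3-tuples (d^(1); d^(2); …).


Interval decomposition of M: I[1,2]^2, I[2,3], I[3,3]^2.
HN type (ℓ=4): μ^(1)=17; μ^(2)=5; μ^(3)=-7; μ^(4)=-15

((0, 2, 0); (0, 1, 1); (0, 0, 2); (2, 0, 0))


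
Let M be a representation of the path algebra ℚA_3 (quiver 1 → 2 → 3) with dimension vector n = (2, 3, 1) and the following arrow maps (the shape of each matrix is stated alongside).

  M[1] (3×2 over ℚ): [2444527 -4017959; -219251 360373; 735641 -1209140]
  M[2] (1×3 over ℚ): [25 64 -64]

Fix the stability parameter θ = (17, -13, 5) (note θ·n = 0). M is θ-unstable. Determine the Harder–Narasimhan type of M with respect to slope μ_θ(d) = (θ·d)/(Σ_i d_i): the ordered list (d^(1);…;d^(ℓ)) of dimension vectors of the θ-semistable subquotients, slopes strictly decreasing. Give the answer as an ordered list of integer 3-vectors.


Via rank(M_{q-1}∘⋯∘M_p): M ≅ I[1,2], I[1,3], I[2,2].
μ_θ-semistable layers: μ^(1)=5; μ^(2)=2; μ^(3)=-13

((0, 0, 1); (2, 2, 0); (0, 1, 0))


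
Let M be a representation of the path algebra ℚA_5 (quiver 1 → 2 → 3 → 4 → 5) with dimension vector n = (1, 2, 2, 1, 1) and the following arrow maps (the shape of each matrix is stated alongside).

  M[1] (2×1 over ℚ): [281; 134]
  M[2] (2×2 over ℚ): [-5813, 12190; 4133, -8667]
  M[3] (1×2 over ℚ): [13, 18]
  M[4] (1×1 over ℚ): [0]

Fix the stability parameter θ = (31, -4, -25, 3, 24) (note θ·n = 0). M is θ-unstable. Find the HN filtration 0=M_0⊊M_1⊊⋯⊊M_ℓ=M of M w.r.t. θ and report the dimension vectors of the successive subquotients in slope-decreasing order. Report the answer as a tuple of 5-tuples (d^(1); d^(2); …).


Interval decomposition of M: I[1,4], I[2,3], I[5,5].
HN type (ℓ=4): μ^(1)=24; μ^(2)=3; μ^(3)=2/3; μ^(4)=-29/2

((0, 0, 0, 0, 1); (0, 0, 0, 1, 0); (1, 1, 1, 0, 0); (0, 1, 1, 0, 0))


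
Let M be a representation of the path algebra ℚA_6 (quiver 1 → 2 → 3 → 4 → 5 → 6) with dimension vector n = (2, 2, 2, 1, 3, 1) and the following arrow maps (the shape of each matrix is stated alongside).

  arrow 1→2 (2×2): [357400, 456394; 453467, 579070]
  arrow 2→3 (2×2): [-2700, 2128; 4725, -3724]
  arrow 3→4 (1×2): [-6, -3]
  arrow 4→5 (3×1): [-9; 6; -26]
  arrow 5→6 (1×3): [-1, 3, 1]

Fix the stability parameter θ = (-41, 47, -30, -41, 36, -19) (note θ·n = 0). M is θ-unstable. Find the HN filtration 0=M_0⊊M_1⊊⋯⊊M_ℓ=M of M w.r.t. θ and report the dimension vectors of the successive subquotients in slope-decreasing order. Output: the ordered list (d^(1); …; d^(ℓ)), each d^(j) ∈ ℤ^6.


Via rank(M_{q-1}∘⋯∘M_p): M ≅ I[1,2], I[1,6], I[3,3], I[5,5]^2.
μ_θ-semistable layers: μ^(1)=47; μ^(2)=36; μ^(3)=17/2; μ^(4)=-8; μ^(5)=-30; μ^(6)=-41

((0, 1, 0, 0, 0, 0); (0, 0, 0, 0, 2, 0); (0, 0, 0, 0, 1, 1); (0, 1, 1, 1, 0, 0); (0, 0, 1, 0, 0, 0); (2, 0, 0, 0, 0, 0))


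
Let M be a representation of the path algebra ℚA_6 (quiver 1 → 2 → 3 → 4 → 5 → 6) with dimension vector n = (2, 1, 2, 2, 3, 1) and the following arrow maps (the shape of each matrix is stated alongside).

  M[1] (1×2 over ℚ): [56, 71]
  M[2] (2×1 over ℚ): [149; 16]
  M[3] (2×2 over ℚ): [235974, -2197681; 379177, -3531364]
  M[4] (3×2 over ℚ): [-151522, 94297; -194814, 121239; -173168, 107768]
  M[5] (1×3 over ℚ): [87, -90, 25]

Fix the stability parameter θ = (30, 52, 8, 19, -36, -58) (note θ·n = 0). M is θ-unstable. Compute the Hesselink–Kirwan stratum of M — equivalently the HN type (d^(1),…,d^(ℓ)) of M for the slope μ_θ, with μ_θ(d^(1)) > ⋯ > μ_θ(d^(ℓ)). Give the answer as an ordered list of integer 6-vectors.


Via rank(M_{q-1}∘⋯∘M_p): M ≅ I[1,1], I[1,6], I[3,4], I[5,5]^2.
μ_θ-semistable layers: μ^(1)=30; μ^(2)=19; μ^(3)=8; μ^(4)=5/2; μ^(5)=-36

((1, 0, 0, 0, 0, 0); (0, 0, 0, 1, 0, 0); (0, 0, 1, 0, 0, 0); (1, 1, 1, 1, 1, 1); (0, 0, 0, 0, 2, 0))


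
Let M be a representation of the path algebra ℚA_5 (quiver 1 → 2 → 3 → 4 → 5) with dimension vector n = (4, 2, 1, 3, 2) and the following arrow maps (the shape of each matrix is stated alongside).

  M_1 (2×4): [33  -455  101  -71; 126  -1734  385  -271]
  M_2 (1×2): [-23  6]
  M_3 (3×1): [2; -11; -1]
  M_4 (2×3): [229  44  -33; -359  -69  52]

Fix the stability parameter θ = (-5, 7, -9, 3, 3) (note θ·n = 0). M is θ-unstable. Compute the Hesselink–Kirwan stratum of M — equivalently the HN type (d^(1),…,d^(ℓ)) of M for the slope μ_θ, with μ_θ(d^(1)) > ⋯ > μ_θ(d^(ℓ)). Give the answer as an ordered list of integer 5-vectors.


Via rank(M_{q-1}∘⋯∘M_p): M ≅ I[1,1]^2, I[1,2], I[1,5], I[4,4], I[4,5].
μ_θ-semistable layers: μ^(1)=7; μ^(2)=3; μ^(3)=-1; μ^(4)=-5

((0, 1, 0, 0, 0); (0, 0, 0, 3, 2); (0, 1, 1, 0, 0); (4, 0, 0, 0, 0))


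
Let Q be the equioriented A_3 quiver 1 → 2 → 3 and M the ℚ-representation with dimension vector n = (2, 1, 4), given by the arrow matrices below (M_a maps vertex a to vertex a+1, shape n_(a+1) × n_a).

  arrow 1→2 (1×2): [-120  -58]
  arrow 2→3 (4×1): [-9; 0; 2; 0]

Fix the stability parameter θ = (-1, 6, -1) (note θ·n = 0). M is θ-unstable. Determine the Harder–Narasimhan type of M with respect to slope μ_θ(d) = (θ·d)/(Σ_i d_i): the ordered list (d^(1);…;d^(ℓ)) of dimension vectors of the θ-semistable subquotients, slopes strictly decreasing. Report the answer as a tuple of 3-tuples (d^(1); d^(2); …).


Barcode: M ≅ I[1,1], I[1,3], I[3,3]^3. HN layers by μ_θ (2 steps, strictly decreasing):
  μ^(1)=5/2; μ^(2)=-1

((0, 1, 1); (2, 0, 3))


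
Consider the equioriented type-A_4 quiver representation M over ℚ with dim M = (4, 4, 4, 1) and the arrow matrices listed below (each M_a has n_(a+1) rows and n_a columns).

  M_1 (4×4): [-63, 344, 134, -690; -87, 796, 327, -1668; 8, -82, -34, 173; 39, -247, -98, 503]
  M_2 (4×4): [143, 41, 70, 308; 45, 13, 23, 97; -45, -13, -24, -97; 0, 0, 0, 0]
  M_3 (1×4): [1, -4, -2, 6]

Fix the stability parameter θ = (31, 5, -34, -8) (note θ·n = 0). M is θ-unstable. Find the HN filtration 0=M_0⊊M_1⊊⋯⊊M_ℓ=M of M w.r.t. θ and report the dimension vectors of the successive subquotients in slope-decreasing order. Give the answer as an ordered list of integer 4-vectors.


Interval decomposition of M: I[1,2], I[1,3]^2, I[1,4], I[3,3].
HN type (ℓ=4): μ^(1)=18; μ^(2)=2/3; μ^(3)=-3/2; μ^(4)=-34

((1, 1, 0, 0); (2, 2, 2, 0); (1, 1, 1, 1); (0, 0, 1, 0))


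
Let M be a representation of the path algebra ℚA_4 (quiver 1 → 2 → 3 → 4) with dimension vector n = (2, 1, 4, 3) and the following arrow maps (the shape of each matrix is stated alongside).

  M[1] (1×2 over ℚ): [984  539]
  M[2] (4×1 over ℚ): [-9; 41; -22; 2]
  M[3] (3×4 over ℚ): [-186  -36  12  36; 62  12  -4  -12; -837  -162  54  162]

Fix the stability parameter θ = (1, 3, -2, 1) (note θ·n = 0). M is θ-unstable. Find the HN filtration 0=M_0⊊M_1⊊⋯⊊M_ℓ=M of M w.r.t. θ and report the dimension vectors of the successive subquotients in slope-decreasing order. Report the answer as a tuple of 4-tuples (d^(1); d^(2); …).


Via rank(M_{q-1}∘⋯∘M_p): M ≅ I[1,1], I[1,4], I[3,3]^3, I[4,4]^2.
μ_θ-semistable layers: μ^(1)=1; μ^(2)=2/3; μ^(3)=-2

((1, 0, 0, 3); (1, 1, 1, 0); (0, 0, 3, 0))


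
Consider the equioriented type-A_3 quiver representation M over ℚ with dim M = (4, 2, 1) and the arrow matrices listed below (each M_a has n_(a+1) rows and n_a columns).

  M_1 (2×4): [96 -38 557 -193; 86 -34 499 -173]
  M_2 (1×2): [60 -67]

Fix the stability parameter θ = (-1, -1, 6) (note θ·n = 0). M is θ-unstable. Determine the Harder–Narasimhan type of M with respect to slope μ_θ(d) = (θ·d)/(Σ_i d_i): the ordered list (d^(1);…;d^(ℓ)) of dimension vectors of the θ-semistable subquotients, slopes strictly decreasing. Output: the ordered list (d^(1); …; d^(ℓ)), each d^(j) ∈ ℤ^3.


Interval decomposition of M: I[1,1]^2, I[1,2], I[1,3].
HN type (ℓ=2): μ^(1)=6; μ^(2)=-1

((0, 0, 1); (4, 2, 0))


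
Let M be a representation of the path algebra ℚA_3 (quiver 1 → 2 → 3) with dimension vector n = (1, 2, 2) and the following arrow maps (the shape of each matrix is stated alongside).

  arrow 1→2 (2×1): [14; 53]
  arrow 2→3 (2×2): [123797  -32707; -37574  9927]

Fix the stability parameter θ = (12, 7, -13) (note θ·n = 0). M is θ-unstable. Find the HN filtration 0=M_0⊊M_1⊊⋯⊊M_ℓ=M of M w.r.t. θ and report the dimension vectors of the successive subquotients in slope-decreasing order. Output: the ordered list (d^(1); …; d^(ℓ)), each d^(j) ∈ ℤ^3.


Via rank(M_{q-1}∘⋯∘M_p): M ≅ I[1,3], I[2,3].
μ_θ-semistable layers: μ^(1)=2; μ^(2)=-3

((1, 1, 1); (0, 1, 1))


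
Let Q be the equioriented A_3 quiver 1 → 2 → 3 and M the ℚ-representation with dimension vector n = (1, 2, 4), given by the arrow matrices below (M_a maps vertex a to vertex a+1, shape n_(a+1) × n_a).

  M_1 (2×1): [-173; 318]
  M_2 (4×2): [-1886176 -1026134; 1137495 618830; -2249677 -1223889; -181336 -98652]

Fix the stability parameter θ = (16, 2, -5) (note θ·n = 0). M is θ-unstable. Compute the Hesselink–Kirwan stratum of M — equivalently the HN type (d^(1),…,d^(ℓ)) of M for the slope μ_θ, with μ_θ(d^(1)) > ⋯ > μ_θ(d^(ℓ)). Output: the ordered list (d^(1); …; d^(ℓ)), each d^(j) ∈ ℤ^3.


Via rank(M_{q-1}∘⋯∘M_p): M ≅ I[1,3], I[2,3], I[3,3]^2.
μ_θ-semistable layers: μ^(1)=13/3; μ^(2)=-3/2; μ^(3)=-5

((1, 1, 1); (0, 1, 1); (0, 0, 2))


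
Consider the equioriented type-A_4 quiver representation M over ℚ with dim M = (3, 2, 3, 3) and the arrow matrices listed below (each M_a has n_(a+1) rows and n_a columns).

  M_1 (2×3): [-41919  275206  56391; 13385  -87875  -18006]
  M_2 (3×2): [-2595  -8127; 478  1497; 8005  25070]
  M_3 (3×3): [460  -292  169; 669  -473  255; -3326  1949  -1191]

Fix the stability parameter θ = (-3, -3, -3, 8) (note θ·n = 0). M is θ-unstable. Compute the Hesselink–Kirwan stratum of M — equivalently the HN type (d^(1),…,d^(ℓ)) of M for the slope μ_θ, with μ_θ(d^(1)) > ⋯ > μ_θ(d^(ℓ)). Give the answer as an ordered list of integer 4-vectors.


Barcode: M ≅ I[1,1], I[1,4]^2, I[3,4]. HN layers by μ_θ (2 steps, strictly decreasing):
  μ^(1)=8; μ^(2)=-3

((0, 0, 0, 3); (3, 2, 3, 0))


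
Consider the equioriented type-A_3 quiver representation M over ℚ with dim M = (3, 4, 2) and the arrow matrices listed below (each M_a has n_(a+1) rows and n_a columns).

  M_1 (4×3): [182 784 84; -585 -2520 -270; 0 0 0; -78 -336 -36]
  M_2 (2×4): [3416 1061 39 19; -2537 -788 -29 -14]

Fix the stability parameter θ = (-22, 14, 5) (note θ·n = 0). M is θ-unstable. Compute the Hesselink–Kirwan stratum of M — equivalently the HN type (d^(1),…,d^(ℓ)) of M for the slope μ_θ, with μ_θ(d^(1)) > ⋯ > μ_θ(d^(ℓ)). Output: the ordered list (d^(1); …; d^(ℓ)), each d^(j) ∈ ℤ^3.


Barcode: M ≅ I[1,1]^2, I[1,3], I[2,2]^2, I[2,3]. HN layers by μ_θ (3 steps, strictly decreasing):
  μ^(1)=14; μ^(2)=19/2; μ^(3)=-22

((0, 2, 0); (0, 2, 2); (3, 0, 0))


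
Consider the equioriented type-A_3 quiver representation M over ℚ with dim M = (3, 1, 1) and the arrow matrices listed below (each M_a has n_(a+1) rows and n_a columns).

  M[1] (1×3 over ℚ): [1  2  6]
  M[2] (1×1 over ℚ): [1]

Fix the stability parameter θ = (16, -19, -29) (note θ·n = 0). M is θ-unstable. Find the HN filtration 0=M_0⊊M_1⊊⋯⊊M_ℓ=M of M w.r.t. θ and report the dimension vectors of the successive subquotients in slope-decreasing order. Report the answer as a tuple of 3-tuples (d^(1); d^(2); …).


Interval decomposition of M: I[1,1]^2, I[1,3].
HN type (ℓ=2): μ^(1)=16; μ^(2)=-32/3

((2, 0, 0); (1, 1, 1))


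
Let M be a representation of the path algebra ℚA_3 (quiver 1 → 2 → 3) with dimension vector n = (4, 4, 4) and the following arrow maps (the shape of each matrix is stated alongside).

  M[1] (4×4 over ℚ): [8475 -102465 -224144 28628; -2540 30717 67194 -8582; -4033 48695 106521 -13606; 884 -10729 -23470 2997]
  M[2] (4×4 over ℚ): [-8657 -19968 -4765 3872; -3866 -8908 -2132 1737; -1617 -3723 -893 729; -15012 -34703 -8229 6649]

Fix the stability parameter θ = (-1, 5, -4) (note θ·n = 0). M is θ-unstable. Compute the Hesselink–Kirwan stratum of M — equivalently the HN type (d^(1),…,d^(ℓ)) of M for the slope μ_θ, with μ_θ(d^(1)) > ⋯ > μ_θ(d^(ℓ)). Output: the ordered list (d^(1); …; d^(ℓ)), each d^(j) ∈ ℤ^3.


Barcode: M ≅ I[1,3]^4. HN layers by μ_θ (2 steps, strictly decreasing):
  μ^(1)=1/2; μ^(2)=-1

((0, 4, 4); (4, 0, 0))


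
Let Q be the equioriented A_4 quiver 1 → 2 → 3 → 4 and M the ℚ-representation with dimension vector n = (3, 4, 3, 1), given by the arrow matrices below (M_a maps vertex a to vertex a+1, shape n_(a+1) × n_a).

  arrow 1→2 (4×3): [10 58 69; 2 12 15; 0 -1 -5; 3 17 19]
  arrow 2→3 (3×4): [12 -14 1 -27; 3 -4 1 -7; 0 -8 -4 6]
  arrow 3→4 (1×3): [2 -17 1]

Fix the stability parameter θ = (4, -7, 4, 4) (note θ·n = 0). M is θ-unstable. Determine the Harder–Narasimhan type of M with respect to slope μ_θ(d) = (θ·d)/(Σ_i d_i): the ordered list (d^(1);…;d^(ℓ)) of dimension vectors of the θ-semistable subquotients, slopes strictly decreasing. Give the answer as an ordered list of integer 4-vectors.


Barcode: M ≅ I[1,3]^2, I[1,4], I[2,2]. HN layers by μ_θ (3 steps, strictly decreasing):
  μ^(1)=4; μ^(2)=-3/2; μ^(3)=-7

((0, 0, 3, 1); (3, 3, 0, 0); (0, 1, 0, 0))


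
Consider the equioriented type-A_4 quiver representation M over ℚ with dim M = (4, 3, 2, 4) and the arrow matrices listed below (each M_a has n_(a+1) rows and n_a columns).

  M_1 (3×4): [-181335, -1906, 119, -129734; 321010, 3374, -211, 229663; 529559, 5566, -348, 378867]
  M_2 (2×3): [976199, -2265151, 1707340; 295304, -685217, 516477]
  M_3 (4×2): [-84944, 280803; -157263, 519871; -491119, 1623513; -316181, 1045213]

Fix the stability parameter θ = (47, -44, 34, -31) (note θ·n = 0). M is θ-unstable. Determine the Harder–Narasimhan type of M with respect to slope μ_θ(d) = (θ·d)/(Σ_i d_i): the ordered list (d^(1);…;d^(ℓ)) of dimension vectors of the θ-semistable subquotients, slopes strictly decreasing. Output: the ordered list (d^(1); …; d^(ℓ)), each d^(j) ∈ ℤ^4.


Interval decomposition of M: I[1,1], I[1,2], I[1,4]^2, I[4,4]^2.
HN type (ℓ=3): μ^(1)=47; μ^(2)=3/2; μ^(3)=-31

((1, 0, 0, 0); (3, 3, 2, 2); (0, 0, 0, 2))


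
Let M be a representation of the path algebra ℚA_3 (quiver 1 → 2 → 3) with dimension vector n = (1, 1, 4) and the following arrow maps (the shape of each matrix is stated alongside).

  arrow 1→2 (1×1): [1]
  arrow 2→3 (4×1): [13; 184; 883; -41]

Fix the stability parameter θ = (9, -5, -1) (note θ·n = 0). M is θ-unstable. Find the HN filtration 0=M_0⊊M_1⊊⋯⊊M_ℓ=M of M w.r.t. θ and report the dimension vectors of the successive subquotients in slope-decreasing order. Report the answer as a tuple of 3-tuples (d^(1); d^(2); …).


Interval decomposition of M: I[1,3], I[3,3]^3.
HN type (ℓ=2): μ^(1)=1; μ^(2)=-1

((1, 1, 1); (0, 0, 3))


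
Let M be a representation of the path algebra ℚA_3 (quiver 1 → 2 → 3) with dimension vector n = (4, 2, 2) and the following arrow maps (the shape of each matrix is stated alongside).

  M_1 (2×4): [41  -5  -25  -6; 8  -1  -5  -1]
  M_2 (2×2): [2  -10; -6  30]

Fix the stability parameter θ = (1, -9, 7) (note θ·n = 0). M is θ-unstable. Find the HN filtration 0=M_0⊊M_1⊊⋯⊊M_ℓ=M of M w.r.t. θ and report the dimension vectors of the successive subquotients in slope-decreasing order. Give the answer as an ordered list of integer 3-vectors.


Barcode: M ≅ I[1,1]^2, I[1,2], I[1,3], I[3,3]. HN layers by μ_θ (3 steps, strictly decreasing):
  μ^(1)=7; μ^(2)=1; μ^(3)=-4

((0, 0, 2); (2, 0, 0); (2, 2, 0))


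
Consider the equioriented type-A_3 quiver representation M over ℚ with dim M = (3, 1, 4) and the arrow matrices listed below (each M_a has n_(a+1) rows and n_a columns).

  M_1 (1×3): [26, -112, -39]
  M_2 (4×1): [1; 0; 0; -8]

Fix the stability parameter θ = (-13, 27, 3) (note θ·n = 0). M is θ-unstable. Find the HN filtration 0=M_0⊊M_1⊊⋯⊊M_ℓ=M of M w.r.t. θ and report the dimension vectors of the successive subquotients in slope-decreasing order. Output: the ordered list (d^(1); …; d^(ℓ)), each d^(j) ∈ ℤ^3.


Interval decomposition of M: I[1,1]^2, I[1,3], I[3,3]^3.
HN type (ℓ=3): μ^(1)=15; μ^(2)=3; μ^(3)=-13

((0, 1, 1); (0, 0, 3); (3, 0, 0))


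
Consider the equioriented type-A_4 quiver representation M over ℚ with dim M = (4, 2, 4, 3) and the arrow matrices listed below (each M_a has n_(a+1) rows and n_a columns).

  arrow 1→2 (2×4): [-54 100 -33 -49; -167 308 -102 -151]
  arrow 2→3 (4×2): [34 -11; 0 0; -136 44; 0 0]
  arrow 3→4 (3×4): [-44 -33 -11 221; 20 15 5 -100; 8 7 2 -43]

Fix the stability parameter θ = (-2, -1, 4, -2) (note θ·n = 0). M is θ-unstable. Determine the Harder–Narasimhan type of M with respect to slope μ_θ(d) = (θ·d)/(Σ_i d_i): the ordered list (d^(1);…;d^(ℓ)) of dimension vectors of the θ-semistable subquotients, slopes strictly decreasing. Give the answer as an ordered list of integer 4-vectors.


Interval decomposition of M: I[1,1]^2, I[1,2], I[1,3], I[3,4]^3.
HN type (ℓ=4): μ^(1)=4; μ^(2)=1; μ^(3)=-1; μ^(4)=-2

((0, 0, 1, 0); (0, 0, 3, 3); (0, 2, 0, 0); (4, 0, 0, 0))


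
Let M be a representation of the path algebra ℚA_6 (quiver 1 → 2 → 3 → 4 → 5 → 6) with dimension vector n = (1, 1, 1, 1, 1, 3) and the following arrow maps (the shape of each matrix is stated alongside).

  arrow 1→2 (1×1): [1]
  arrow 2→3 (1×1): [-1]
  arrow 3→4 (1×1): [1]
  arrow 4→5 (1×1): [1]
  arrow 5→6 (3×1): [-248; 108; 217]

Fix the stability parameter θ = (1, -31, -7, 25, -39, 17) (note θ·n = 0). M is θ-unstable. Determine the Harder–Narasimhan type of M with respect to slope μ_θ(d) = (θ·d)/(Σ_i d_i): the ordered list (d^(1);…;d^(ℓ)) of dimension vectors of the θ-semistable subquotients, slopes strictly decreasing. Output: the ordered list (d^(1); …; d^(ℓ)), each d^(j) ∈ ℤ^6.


Interval decomposition of M: I[1,6], I[6,6]^2.
HN type (ℓ=3): μ^(1)=17; μ^(2)=-7; μ^(3)=-15

((0, 0, 0, 0, 0, 3); (0, 0, 1, 1, 1, 0); (1, 1, 0, 0, 0, 0))


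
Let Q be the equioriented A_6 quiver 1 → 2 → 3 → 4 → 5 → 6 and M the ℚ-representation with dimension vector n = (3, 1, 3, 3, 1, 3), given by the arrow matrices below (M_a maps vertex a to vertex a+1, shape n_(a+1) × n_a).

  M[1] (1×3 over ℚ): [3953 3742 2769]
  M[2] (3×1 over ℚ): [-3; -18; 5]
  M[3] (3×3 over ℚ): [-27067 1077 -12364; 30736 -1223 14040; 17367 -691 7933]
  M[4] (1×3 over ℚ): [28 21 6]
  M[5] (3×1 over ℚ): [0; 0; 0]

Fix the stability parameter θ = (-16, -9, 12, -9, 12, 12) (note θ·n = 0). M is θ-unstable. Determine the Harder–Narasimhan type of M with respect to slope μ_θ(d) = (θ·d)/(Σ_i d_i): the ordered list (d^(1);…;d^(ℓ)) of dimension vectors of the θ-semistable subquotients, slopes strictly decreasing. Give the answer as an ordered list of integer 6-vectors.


Barcode: M ≅ I[1,1]^2, I[1,5], I[3,4]^2, I[6,6]^3. HN layers by μ_θ (4 steps, strictly decreasing):
  μ^(1)=12; μ^(2)=3/2; μ^(3)=-9; μ^(4)=-16

((0, 0, 0, 0, 1, 3); (0, 0, 3, 3, 0, 0); (0, 1, 0, 0, 0, 0); (3, 0, 0, 0, 0, 0))


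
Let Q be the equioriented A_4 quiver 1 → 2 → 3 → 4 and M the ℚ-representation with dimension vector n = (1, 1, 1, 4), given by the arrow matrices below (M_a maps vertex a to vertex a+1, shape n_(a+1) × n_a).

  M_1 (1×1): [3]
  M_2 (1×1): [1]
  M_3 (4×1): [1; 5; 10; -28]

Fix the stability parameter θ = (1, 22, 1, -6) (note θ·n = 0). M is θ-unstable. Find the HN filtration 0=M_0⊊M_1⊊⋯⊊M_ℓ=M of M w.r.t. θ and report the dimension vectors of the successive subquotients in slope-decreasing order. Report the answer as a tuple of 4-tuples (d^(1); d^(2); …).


Interval decomposition of M: I[1,4], I[4,4]^3.
HN type (ℓ=3): μ^(1)=17/3; μ^(2)=1; μ^(3)=-6

((0, 1, 1, 1); (1, 0, 0, 0); (0, 0, 0, 3))


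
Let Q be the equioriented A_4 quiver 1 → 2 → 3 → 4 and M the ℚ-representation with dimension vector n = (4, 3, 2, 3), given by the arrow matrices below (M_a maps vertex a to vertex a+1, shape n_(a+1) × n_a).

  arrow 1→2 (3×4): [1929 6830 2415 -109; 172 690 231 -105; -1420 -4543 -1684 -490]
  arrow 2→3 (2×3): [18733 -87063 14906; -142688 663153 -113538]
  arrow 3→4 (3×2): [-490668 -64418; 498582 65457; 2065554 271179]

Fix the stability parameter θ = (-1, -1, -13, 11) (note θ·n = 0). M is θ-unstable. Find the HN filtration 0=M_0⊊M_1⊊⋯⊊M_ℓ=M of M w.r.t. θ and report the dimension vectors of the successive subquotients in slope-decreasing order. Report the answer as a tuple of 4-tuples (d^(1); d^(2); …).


Interval decomposition of M: I[1,1], I[1,2], I[1,3], I[1,4], I[4,4]^2.
HN type (ℓ=3): μ^(1)=11; μ^(2)=-1; μ^(3)=-5

((0, 0, 0, 3); (2, 1, 0, 0); (2, 2, 2, 0))


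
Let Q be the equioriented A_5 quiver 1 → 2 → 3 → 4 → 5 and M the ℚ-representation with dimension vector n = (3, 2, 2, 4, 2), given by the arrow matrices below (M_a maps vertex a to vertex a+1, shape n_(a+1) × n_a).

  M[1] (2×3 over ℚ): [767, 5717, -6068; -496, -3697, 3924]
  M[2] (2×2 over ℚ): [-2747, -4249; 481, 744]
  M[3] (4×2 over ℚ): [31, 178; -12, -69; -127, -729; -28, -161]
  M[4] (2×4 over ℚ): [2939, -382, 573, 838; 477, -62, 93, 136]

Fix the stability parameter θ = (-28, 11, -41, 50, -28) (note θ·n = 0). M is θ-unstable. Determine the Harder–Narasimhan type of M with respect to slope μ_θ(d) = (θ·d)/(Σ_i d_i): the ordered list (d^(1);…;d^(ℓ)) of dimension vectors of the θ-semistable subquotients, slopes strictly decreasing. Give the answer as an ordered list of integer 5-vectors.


Via rank(M_{q-1}∘⋯∘M_p): M ≅ I[1,1], I[1,5]^2, I[4,4]^2.
μ_θ-semistable layers: μ^(1)=50; μ^(2)=11; μ^(3)=-15; μ^(4)=-28

((0, 0, 0, 2, 0); (0, 0, 0, 2, 2); (0, 2, 2, 0, 0); (3, 0, 0, 0, 0))


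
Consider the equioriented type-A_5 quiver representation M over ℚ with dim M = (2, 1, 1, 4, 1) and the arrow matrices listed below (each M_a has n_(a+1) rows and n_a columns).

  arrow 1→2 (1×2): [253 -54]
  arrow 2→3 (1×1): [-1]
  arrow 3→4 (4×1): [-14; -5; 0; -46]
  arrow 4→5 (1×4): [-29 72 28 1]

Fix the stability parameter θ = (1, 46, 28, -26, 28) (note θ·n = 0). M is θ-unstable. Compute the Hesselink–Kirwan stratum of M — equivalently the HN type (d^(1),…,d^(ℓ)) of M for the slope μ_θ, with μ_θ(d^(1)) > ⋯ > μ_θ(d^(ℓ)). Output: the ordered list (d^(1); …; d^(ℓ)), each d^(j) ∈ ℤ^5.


Via rank(M_{q-1}∘⋯∘M_p): M ≅ I[1,1], I[1,4], I[4,4]^2, I[4,5].
μ_θ-semistable layers: μ^(1)=28; μ^(2)=16; μ^(3)=1; μ^(4)=-26

((0, 0, 0, 0, 1); (0, 1, 1, 1, 0); (2, 0, 0, 0, 0); (0, 0, 0, 3, 0))
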